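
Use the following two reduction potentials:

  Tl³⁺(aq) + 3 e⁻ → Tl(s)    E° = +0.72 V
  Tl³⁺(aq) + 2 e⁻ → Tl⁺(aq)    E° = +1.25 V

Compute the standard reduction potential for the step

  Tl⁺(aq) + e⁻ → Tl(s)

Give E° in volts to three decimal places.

-0.340 V

Sequential free energies add, so n₃E°₃ = n₁E°₁ + n₂E°₂.
With n₃ = 3, and the known step contributing 2×(+1.25) V, the unknown satisfies 1·E° = 3×(+0.72) − 2×(+1.25) = -0.340.
E° = -0.340 / 1 = -0.340 V.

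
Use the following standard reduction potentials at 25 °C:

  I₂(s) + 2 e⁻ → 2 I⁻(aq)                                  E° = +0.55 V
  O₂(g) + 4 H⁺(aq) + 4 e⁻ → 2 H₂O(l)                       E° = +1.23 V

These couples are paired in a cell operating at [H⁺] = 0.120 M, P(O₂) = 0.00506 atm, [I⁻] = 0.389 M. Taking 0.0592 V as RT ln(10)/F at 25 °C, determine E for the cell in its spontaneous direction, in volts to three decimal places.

O₂/H₂O is the cathode (higher E°), I₂/I⁻ the anode: E°cell = +1.23 − (+0.55) = +0.68 V, n = 4.
Overall: O₂(g) + 4 H⁺(aq) + 4 I⁻(aq) → 2 H₂O(l) + 2 I₂(s)
Q = 1 / (P(O₂)·[H⁺]^4·[I⁻]^4); log Q = 7.619.
E = E° − (0.0592/n) log Q = +0.68 − (0.0592/4)(7.619) = +0.567 V.

+0.567 V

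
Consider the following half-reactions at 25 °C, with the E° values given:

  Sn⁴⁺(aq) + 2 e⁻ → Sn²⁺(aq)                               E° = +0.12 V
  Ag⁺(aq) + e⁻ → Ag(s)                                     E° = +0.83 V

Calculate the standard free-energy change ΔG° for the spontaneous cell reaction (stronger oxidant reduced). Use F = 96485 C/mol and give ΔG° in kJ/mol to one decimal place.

Ag⁺/Ag (E° = +0.83 V) is the cathode; Sn⁴⁺/Sn²⁺ (E° = +0.12 V) is the anode, so E°cell = +0.71 V.
Balancing electrons gives n = 2 (lcm of 1 and 2).
ΔG° = −nFE° = −(2)(96485)(+0.71) = -137,009 J = -137.0 kJ/mol.

-137.0 kJ/mol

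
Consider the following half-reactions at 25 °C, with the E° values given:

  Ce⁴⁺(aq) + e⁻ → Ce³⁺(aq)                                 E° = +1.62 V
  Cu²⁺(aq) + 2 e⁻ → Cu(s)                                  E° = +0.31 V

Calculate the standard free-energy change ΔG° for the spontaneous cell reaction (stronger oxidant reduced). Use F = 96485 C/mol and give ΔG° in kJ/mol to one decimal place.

Ce⁴⁺/Ce³⁺ (E° = +1.62 V) is the cathode; Cu²⁺/Cu (E° = +0.31 V) is the anode, so E°cell = +1.31 V.
Balancing electrons gives n = 2 (lcm of 1 and 2).
ΔG° = −nFE° = −(2)(96485)(+1.31) = -252,791 J = -252.8 kJ/mol.

-252.8 kJ/mol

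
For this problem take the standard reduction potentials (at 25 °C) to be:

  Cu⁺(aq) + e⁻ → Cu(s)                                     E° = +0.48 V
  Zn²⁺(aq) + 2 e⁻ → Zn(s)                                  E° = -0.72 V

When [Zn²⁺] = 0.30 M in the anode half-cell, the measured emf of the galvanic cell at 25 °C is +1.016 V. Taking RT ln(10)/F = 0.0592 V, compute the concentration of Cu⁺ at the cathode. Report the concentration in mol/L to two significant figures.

Cu⁺/Cu is the cathode, Zn²⁺/Zn the anode: E°cell = +1.20 V, n = 2.
Overall reaction: 2 Cu⁺(aq) + Zn(s) → 2 Cu(s) + Zn²⁺(aq); Q = [Zn²⁺]^1/[Cu⁺]^2.
From E = E° − (0.0592/n) log Q: log Q = (E° − E)·n/0.0592 = (+1.20 − (+1.016))·2/0.0592 = 6.2162.
So 2·log[Cu⁺] = 1·log(0.3) − log Q = -0.5229 − (6.2162) = -6.7391; log[Cu⁺] = -6.7391 / 2 = -3.3695; [Cu⁺] = 10^(-3.3695) ≈ 0.00043 M.

0.00043 M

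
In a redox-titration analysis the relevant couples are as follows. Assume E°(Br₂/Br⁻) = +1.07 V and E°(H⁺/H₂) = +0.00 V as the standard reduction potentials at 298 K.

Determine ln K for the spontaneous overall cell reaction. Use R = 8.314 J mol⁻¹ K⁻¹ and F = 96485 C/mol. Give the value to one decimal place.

83.3

Cathode: Br₂/Br⁻; anode: H⁺/H₂. E°cell = (+1.07) − (+0.00) = +1.07 V, with n = 2.
ΔG° = −nFE° = −RT ln K, so ln K = nFE°/(RT) = (2)(96485)(+1.07) / ((8.314)(298)) = 83.339.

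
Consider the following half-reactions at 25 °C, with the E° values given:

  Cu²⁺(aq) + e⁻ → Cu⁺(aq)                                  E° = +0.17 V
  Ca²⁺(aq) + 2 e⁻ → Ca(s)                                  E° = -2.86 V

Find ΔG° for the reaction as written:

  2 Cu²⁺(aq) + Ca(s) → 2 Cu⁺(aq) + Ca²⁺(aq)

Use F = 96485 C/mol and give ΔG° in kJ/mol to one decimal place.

As written, Cu²⁺/Cu⁺ is reduced (cathode) and Ca²⁺/Ca is oxidised (anode), so E°cell = (+0.17) − (-2.86) = +3.03 V.
Balancing electrons gives n = 2.
ΔG° = −nFE° = −(2)(96485)(+3.03) = -584,699 J = -584.7 kJ/mol.

-584.7 kJ/mol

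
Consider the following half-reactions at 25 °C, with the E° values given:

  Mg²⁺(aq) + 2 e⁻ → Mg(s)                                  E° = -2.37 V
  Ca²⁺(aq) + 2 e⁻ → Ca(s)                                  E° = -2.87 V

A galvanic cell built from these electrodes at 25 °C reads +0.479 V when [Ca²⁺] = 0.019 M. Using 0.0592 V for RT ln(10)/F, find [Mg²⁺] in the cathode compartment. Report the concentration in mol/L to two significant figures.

Mg²⁺/Mg is the cathode, Ca²⁺/Ca the anode: E°cell = +0.50 V, n = 2.
Overall reaction: Mg²⁺(aq) + Ca(s) → Mg(s) + Ca²⁺(aq); Q = [Ca²⁺]^1/[Mg²⁺]^1.
From E = E° − (0.0592/n) log Q: log Q = (E° − E)·n/0.0592 = (+0.50 − (+0.479))·2/0.0592 = 0.7095.
So 1·log[Mg²⁺] = 1·log(0.019) − log Q = -1.7212 − (0.7095) = -2.4307; [Mg²⁺] = 10^(-2.4307) ≈ 0.0037 M.

0.0037 M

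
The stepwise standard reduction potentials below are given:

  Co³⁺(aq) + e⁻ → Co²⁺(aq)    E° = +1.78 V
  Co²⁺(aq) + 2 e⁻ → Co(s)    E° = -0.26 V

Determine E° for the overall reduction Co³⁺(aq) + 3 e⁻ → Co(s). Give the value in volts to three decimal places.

+0.420 V

Since ΔG° = −nFE° is additive over sequential reductions, n₃E°₃ = n₁E°₁ + n₂E°₂.
E°₃ = (1×+1.78 + 2×-0.26) / 3 = (+1.260) / 3 = +0.420 V.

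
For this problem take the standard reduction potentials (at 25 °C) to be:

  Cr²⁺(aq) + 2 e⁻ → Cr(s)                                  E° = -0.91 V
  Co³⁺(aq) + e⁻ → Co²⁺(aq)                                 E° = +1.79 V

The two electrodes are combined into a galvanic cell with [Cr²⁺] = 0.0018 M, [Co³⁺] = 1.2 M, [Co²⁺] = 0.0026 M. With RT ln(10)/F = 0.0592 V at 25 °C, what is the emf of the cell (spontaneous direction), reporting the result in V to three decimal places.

+2.939 V

Co³⁺/Co²⁺ is the cathode (higher E°), Cr²⁺/Cr the anode: E°cell = +1.79 − (-0.91) = +2.70 V, n = 2.
Overall: 2 Co³⁺(aq) + Cr(s) → 2 Co²⁺(aq) + Cr²⁺(aq)
Q = [Co²⁺]^2·[Cr²⁺] / ([Co³⁺]^2); log Q = -8.073.
E = E° − (0.0592/n) log Q = +2.70 − (0.0592/2)(-8.073) = +2.939 V.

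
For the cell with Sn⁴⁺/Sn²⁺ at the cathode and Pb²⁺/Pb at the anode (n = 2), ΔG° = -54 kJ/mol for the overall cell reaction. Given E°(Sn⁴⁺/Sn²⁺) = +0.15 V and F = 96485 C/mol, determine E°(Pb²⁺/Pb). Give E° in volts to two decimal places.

-0.13 V

E°cell = −ΔG°/(nF) = −(-54×10³)/((2)(96485)) = +0.280 V.
Since Sn⁴⁺/Sn²⁺ is the cathode and Pb²⁺/Pb the anode, E°cell = E°(Sn⁴⁺/Sn²⁺) − E°(Pb²⁺/Pb).
So E°(Pb²⁺/Pb) = E°(Sn⁴⁺/Sn²⁺) − E°cell = (+0.15) − (+0.280) = -0.13 V.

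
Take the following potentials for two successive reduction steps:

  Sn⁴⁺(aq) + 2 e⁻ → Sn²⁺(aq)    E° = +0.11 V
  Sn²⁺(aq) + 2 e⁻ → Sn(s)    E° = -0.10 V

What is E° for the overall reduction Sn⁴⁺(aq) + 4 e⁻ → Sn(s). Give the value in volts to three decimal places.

+0.005 V

Adding the free-energy changes (−nFE°) of the two steps gives −n₃FE°₃ = −n₁FE°₁ − n₂FE°₂.
E°₃ = (2×+0.11 + 2×-0.10) / 4 = (+0.020) / 4 = +0.005 V.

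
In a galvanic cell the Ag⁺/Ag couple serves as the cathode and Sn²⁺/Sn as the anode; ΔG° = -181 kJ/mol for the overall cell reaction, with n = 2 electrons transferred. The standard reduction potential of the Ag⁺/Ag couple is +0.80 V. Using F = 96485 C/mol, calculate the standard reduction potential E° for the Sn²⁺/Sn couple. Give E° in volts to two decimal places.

E°cell = −ΔG°/(nF) = −(-181×10³)/((2)(96485)) = +0.938 V.
Since Ag⁺/Ag is the cathode and Sn²⁺/Sn the anode, E°cell = E°(Ag⁺/Ag) − E°(Sn²⁺/Sn).
So E°(Sn²⁺/Sn) = E°(Ag⁺/Ag) − E°cell = (+0.80) − (+0.938) = -0.14 V.

-0.14 V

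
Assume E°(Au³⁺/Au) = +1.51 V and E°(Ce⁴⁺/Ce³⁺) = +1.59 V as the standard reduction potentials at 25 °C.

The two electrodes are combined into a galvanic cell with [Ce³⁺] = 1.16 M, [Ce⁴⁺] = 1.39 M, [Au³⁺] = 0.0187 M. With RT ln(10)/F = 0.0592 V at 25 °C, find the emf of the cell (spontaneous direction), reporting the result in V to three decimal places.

+0.119 V

Ce⁴⁺/Ce³⁺ is the cathode (higher E°), Au³⁺/Au the anode: E°cell = +1.59 − (+1.51) = +0.08 V, n = 3.
Overall: 3 Ce⁴⁺(aq) + Au(s) → 3 Ce³⁺(aq) + Au³⁺(aq)
Q = [Ce³⁺]^3·[Au³⁺] / ([Ce⁴⁺]^3); log Q = -1.964.
E = E° − (0.0592/n) log Q = +0.08 − (0.0592/3)(-1.964) = +0.119 V.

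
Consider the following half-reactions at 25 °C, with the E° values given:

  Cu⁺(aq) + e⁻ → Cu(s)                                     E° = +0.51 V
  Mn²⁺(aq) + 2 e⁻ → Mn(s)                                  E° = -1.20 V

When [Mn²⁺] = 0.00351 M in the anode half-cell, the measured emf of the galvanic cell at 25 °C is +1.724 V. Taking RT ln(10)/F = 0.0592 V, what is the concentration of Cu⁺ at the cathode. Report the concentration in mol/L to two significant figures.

0.10 M

Cu⁺/Cu is the cathode, Mn²⁺/Mn the anode: E°cell = +1.71 V, n = 2.
Overall reaction: 2 Cu⁺(aq) + Mn(s) → 2 Cu(s) + Mn²⁺(aq); Q = [Mn²⁺]^1/[Cu⁺]^2.
From E = E° − (0.0592/n) log Q: log Q = (E° − E)·n/0.0592 = (+1.71 − (+1.724))·2/0.0592 = -0.4730.
So 2·log[Cu⁺] = 1·log(0.00351) − log Q = -2.4547 − (-0.4730) = -1.9817; log[Cu⁺] = -1.9817 / 2 = -0.9909; [Cu⁺] = 10^(-0.9909) ≈ 0.10 M.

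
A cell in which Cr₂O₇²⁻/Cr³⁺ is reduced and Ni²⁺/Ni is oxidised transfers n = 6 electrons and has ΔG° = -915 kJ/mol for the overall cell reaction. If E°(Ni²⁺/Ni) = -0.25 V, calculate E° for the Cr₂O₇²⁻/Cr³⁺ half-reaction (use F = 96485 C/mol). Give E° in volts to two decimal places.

E°cell = −ΔG°/(nF) = −(-915×10³)/((6)(96485)) = +1.581 V.
Since Cr₂O₇²⁻/Cr³⁺ is the cathode and Ni²⁺/Ni the anode, E°cell = E°(Cr₂O₇²⁻/Cr³⁺) − E°(Ni²⁺/Ni).
So E°(Cr₂O₇²⁻/Cr³⁺) = E°cell + E°(Ni²⁺/Ni) = +1.581 + (-0.25) = +1.33 V.

+1.33 V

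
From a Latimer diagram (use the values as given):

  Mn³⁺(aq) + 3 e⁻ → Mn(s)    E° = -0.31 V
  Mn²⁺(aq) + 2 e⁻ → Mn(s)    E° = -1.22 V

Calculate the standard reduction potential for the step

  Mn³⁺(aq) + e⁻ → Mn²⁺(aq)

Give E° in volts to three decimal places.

Sequential free energies add, so n₃E°₃ = n₁E°₁ + n₂E°₂.
With n₃ = 3, and the known step contributing 2×(-1.22) V, the unknown satisfies 1·E° = 3×(-0.31) − 2×(-1.22) = +1.510.
E° = +1.510 / 1 = +1.510 V.

+1.510 V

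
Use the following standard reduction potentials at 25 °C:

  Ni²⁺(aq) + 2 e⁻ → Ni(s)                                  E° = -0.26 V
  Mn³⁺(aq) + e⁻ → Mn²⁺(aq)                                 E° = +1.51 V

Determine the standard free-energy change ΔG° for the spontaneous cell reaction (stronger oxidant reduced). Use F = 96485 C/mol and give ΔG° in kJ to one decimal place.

-341.6 kJ

Mn³⁺/Mn²⁺ (E° = +1.51 V) is the cathode; Ni²⁺/Ni (E° = -0.26 V) is the anode, so E°cell = +1.77 V.
Balancing electrons gives n = 2 (lcm of 1 and 2).
ΔG° = −nFE° = −(2)(96485)(+1.77) = -341,557 J = -341.6 kJ.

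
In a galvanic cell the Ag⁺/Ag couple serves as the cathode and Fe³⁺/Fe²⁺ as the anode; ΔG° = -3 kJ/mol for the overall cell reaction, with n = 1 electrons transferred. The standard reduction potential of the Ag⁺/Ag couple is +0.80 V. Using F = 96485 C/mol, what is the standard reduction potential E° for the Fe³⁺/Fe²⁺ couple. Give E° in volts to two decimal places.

+0.77 V

E°cell = −ΔG°/(nF) = −(-3×10³)/((1)(96485)) = +0.031 V.
Since Ag⁺/Ag is the cathode and Fe³⁺/Fe²⁺ the anode, E°cell = E°(Ag⁺/Ag) − E°(Fe³⁺/Fe²⁺).
So E°(Fe³⁺/Fe²⁺) = E°(Ag⁺/Ag) − E°cell = (+0.80) − (+0.031) = +0.77 V.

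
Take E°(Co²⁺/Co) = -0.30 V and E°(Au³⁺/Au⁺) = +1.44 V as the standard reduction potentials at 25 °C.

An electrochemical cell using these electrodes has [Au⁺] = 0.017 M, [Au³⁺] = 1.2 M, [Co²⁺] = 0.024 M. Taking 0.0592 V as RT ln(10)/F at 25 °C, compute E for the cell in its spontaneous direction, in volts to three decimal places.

+1.843 V

Au³⁺/Au⁺ is the cathode (higher E°), Co²⁺/Co the anode: E°cell = +1.44 − (-0.30) = +1.74 V, n = 2.
Overall: Au³⁺(aq) + Co(s) → Au⁺(aq) + Co²⁺(aq)
Q = [Au⁺]·[Co²⁺] / ([Au³⁺]); log Q = -3.469.
E = E° − (0.0592/n) log Q = +1.74 − (0.0592/2)(-3.469) = +1.843 V.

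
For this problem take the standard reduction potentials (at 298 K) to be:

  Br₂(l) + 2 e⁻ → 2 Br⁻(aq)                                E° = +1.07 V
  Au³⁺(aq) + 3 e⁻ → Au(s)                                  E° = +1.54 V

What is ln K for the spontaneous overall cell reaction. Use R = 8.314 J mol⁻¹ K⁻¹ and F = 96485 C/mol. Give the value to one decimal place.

109.8

Cathode: Au³⁺/Au; anode: Br₂/Br⁻. E°cell = (+1.54) − (+1.07) = +0.47 V, with n = 6.
ΔG° = −nFE° = −RT ln K, so ln K = nFE°/(RT) = (6)(96485)(+0.47) / ((8.314)(298)) = 109.820.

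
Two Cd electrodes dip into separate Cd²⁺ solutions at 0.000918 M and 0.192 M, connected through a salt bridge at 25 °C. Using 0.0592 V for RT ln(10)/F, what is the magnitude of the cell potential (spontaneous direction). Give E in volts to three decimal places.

+0.069 V

For a concentration cell E°cell = 0. The 0.192 M side is the cathode (reduction is favoured where [Cd²⁺] is higher).
With n = 2, E = −(0.0592/2) log([Cd²⁺]ₐₙ/[Cd²⁺]꜀ₐₜ) = −(0.0592/2) log(0.000918/0.192) = −(0.0592/2)(-2.320) = +0.069 V.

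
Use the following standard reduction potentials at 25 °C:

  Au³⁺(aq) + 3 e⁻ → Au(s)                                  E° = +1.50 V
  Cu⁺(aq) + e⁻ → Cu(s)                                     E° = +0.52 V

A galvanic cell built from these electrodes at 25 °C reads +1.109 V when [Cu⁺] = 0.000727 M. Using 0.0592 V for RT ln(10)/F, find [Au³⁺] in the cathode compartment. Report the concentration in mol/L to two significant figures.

0.0013 M

Au³⁺/Au is the cathode, Cu⁺/Cu the anode: E°cell = +0.98 V, n = 3.
Overall reaction: Au³⁺(aq) + 3 Cu(s) → Au(s) + 3 Cu⁺(aq); Q = [Cu⁺]^3/[Au³⁺]^1.
From E = E° − (0.0592/n) log Q: log Q = (E° − E)·n/0.0592 = (+0.98 − (+1.109))·3/0.0592 = -6.5372.
So 1·log[Au³⁺] = 3·log(0.000727) − log Q = -9.4154 − (-6.5372) = -2.8782; [Au³⁺] = 10^(-2.8782) ≈ 0.0013 M.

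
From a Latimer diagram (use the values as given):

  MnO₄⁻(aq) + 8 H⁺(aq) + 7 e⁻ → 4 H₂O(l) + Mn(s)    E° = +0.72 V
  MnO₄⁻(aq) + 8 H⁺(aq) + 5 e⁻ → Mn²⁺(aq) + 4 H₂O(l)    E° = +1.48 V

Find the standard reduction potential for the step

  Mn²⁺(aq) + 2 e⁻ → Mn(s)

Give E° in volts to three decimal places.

-1.180 V

Sequential free energies add, so n₃E°₃ = n₁E°₁ + n₂E°₂.
With n₃ = 7, and the known step contributing 5×(+1.48) V, the unknown satisfies 2·E° = 7×(+0.72) − 5×(+1.48) = -2.360.
E° = -2.360 / 2 = -1.180 V.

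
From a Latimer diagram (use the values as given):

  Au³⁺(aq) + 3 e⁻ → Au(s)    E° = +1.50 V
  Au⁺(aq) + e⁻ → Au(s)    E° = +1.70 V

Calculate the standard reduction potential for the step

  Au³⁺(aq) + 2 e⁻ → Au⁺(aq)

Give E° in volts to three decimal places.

+1.400 V

Sequential free energies add, so n₃E°₃ = n₁E°₁ + n₂E°₂.
With n₃ = 3, and the known step contributing 1×(+1.70) V, the unknown satisfies 2·E° = 3×(+1.50) − 1×(+1.70) = +2.800.
E° = +2.800 / 2 = +1.400 V.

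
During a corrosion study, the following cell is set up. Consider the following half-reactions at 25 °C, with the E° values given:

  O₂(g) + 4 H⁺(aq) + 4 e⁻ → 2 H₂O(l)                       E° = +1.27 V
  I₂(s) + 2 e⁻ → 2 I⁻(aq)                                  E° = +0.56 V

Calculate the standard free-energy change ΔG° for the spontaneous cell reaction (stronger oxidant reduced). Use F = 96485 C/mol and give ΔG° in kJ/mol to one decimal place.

-274.0 kJ/mol

O₂/H₂O (E° = +1.27 V) is the cathode; I₂/I⁻ (E° = +0.56 V) is the anode, so E°cell = +0.71 V.
Balancing electrons gives n = 4 (lcm of 4 and 2).
ΔG° = −nFE° = −(4)(96485)(+0.71) = -274,017 J = -274.0 kJ/mol.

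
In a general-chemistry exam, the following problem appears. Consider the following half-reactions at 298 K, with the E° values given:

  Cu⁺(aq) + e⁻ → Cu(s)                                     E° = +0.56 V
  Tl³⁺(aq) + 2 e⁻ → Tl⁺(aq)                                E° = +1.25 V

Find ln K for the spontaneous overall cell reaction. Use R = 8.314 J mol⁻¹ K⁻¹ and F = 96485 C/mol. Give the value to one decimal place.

53.7

Cathode: Tl³⁺/Tl⁺; anode: Cu⁺/Cu. E°cell = (+1.25) − (+0.56) = +0.69 V, with n = 2.
ΔG° = −nFE° = −RT ln K, so ln K = nFE°/(RT) = (2)(96485)(+0.69) / ((8.314)(298)) = 53.742.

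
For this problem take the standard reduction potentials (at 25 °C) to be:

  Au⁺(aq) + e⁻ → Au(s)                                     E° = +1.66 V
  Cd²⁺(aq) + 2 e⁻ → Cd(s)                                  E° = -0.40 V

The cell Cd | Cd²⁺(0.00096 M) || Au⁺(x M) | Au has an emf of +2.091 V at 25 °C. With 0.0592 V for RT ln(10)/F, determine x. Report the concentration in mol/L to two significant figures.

0.10 M

Au⁺/Au is the cathode, Cd²⁺/Cd the anode: E°cell = +2.06 V, n = 2.
Overall reaction: 2 Au⁺(aq) + Cd(s) → 2 Au(s) + Cd²⁺(aq); Q = [Cd²⁺]^1/[Au⁺]^2.
From E = E° − (0.0592/n) log Q: log Q = (E° − E)·n/0.0592 = (+2.06 − (+2.091))·2/0.0592 = -1.0473.
So 2·log[Au⁺] = 1·log(0.00096) − log Q = -3.0177 − (-1.0473) = -1.9704; log[Au⁺] = -1.9704 / 2 = -0.9852; [Au⁺] = 10^(-0.9852) ≈ 0.10 M.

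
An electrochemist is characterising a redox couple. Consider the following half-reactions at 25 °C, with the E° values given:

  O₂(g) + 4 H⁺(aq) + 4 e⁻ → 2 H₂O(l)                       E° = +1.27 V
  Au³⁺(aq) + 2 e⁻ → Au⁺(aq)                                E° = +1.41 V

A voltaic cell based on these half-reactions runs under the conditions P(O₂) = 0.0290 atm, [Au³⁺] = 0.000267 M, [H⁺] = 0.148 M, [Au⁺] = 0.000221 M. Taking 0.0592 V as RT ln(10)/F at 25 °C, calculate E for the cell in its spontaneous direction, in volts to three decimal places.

+0.214 V

Au³⁺/Au⁺ is the cathode (higher E°), O₂/H₂O the anode: E°cell = +1.41 − (+1.27) = +0.14 V, n = 4.
Overall: 2 Au³⁺(aq) + 2 H₂O(l) → 2 Au⁺(aq) + O₂(g) + 4 H⁺(aq)
Q = [Au⁺]^2·P(O₂)·[H⁺]^4 / ([Au³⁺]^2); log Q = -5.021.
E = E° − (0.0592/n) log Q = +0.14 − (0.0592/4)(-5.021) = +0.214 V.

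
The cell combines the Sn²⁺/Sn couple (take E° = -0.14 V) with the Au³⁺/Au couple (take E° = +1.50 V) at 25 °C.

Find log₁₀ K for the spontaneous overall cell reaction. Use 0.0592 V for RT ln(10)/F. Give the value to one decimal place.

Cathode: Au³⁺/Au; anode: Sn²⁺/Sn. E°cell = +1.64 V, n = 6.
log K = nE°cell / 0.0592 = (6)(+1.64) / 0.0592 = 166.2.

166.2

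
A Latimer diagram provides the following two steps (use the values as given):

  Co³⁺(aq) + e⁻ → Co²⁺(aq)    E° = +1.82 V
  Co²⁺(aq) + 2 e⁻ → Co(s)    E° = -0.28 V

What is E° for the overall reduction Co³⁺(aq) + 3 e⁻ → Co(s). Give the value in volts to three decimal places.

Adding the free-energy changes (−nFE°) of the two steps gives −n₃FE°₃ = −n₁FE°₁ − n₂FE°₂.
E°₃ = (1×+1.82 + 2×-0.28) / 3 = (+1.260) / 3 = +0.420 V.

+0.420 V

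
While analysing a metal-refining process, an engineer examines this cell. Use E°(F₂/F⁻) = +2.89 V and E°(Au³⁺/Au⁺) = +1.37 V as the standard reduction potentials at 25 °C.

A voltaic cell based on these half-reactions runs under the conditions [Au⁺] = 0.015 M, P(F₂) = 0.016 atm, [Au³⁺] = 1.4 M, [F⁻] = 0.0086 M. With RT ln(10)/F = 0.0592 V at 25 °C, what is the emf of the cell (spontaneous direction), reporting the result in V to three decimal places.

F₂/F⁻ is the cathode (higher E°), Au³⁺/Au⁺ the anode: E°cell = +2.89 − (+1.37) = +1.52 V, n = 2.
Overall: F₂(g) + Au⁺(aq) → 2 F⁻(aq) + Au³⁺(aq)
Q = [F⁻]^2·[Au³⁺] / (P(F₂)·[Au⁺]); log Q = -0.365.
E = E° − (0.0592/n) log Q = +1.52 − (0.0592/2)(-0.365) = +1.531 V.

+1.531 V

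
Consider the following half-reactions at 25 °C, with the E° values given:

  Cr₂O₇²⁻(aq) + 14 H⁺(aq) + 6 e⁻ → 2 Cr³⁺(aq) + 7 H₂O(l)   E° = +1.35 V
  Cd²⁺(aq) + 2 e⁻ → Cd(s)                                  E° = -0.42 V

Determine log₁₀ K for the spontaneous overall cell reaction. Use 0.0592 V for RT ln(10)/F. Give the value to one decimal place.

179.4

Cathode: Cr₂O₇²⁻/Cr³⁺; anode: Cd²⁺/Cd. E°cell = +1.77 V, n = 6.
log K = nE°cell / 0.0592 = (6)(+1.77) / 0.0592 = 179.4.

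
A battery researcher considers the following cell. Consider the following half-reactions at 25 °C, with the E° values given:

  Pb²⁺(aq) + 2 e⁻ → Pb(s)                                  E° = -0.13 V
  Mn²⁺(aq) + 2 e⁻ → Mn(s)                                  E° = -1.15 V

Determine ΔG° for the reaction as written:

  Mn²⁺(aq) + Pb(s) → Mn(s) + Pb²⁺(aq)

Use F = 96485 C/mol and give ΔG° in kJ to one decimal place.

As written, Mn²⁺/Mn is reduced (cathode) and Pb²⁺/Pb is oxidised (anode), so E°cell = (-1.15) − (-0.13) = -1.02 V.
Balancing electrons gives n = 2.
ΔG° = −nFE° = −(2)(96485)(-1.02) = 196,829 J = +196.8 kJ.

+196.8 kJ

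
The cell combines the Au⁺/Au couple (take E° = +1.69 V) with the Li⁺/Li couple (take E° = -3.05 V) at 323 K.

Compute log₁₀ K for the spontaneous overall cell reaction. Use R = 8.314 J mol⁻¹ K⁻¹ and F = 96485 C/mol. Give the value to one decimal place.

Cathode: Au⁺/Au; anode: Li⁺/Li. E°cell = (+1.69) − (-3.05) = +4.74 V, with n = 1.
ΔG° = −nFE° = −RT ln K, so ln K = nFE°/(RT) = (1)(96485)(+4.74) / ((8.314)(323)) = 170.304.
log₁₀ K = 170.304 / ln 10 = 74.0.

74.0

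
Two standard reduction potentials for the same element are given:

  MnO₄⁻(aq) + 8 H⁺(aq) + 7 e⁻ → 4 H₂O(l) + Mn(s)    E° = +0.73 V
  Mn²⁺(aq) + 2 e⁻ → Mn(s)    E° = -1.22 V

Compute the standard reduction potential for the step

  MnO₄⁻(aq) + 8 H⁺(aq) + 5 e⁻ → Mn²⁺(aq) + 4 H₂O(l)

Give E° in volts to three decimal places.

+1.510 V

Sequential free energies add, so n₃E°₃ = n₁E°₁ + n₂E°₂.
With n₃ = 7, and the known step contributing 2×(-1.22) V, the unknown satisfies 5·E° = 7×(+0.73) − 2×(-1.22) = +7.550.
E° = +7.550 / 5 = +1.510 V.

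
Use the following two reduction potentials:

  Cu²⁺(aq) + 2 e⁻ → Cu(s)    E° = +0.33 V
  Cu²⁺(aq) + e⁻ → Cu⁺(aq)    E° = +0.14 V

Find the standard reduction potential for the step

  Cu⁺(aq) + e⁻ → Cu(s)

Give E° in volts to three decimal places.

+0.520 V

Sequential free energies add, so n₃E°₃ = n₁E°₁ + n₂E°₂.
With n₃ = 2, and the known step contributing 1×(+0.14) V, the unknown satisfies 1·E° = 2×(+0.33) − 1×(+0.14) = +0.520.
E° = +0.520 / 1 = +0.520 V.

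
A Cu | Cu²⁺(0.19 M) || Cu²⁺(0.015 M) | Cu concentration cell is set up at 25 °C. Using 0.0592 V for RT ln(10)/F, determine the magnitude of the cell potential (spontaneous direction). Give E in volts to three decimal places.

+0.033 V

For a concentration cell E°cell = 0. The 0.19 M side is the cathode (reduction is favoured where [Cu²⁺] is higher).
With n = 2, E = −(0.0592/2) log([Cu²⁺]ₐₙ/[Cu²⁺]꜀ₐₜ) = −(0.0592/2) log(0.015/0.19) = −(0.0592/2)(-1.103) = +0.033 V.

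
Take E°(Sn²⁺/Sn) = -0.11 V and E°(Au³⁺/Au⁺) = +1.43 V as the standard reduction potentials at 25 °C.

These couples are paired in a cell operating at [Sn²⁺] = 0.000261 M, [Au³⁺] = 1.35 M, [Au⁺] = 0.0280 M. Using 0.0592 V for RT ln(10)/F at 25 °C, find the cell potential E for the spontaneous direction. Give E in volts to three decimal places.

Au³⁺/Au⁺ is the cathode (higher E°), Sn²⁺/Sn the anode: E°cell = +1.43 − (-0.11) = +1.54 V, n = 2.
Overall: Au³⁺(aq) + Sn(s) → Au⁺(aq) + Sn²⁺(aq)
Q = [Au⁺]·[Sn²⁺] / ([Au³⁺]); log Q = -5.267.
E = E° − (0.0592/n) log Q = +1.54 − (0.0592/2)(-5.267) = +1.696 V.

+1.696 V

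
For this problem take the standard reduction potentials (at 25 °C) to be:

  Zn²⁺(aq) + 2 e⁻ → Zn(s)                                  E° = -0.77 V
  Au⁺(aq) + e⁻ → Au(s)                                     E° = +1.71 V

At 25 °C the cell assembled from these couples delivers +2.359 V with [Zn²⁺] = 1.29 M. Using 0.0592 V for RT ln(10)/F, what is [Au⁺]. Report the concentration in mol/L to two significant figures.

0.010 M

Au⁺/Au is the cathode, Zn²⁺/Zn the anode: E°cell = +2.48 V, n = 2.
Overall reaction: 2 Au⁺(aq) + Zn(s) → 2 Au(s) + Zn²⁺(aq); Q = [Zn²⁺]^1/[Au⁺]^2.
From E = E° − (0.0592/n) log Q: log Q = (E° − E)·n/0.0592 = (+2.48 − (+2.359))·2/0.0592 = 4.0878.
So 2·log[Au⁺] = 1·log(1.29) − log Q = 0.1106 − (4.0878) = -3.9772; log[Au⁺] = -3.9772 / 2 = -1.9886; [Au⁺] = 10^(-1.9886) ≈ 0.010 M.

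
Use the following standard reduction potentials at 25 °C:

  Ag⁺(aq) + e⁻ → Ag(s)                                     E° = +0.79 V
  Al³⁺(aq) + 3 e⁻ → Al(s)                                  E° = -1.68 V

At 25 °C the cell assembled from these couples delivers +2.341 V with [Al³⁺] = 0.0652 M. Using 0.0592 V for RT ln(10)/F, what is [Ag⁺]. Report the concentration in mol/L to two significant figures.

0.0027 M

Ag⁺/Ag is the cathode, Al³⁺/Al the anode: E°cell = +2.47 V, n = 3.
Overall reaction: 3 Ag⁺(aq) + Al(s) → 3 Ag(s) + Al³⁺(aq); Q = [Al³⁺]^1/[Ag⁺]^3.
From E = E° − (0.0592/n) log Q: log Q = (E° − E)·n/0.0592 = (+2.47 − (+2.341))·3/0.0592 = 6.5372.
So 3·log[Ag⁺] = 1·log(0.0652) − log Q = -1.1858 − (6.5372) = -7.7230; log[Ag⁺] = -7.7230 / 3 = -2.5743; [Ag⁺] = 10^(-2.5743) ≈ 0.0027 M.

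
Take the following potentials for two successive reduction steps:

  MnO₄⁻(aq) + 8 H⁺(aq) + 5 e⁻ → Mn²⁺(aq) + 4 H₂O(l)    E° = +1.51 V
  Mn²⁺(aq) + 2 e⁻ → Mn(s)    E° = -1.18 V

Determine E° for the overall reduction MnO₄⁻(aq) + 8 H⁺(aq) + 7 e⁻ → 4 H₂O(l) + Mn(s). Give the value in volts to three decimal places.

+0.741 V

Standard free energies of sequential steps add: ΔG°₃ = ΔG°₁ + ΔG°₂, so n₃E°₃ = n₁E°₁ + n₂E°₂.
E°₃ = (5×+1.51 + 2×-1.18) / 7 = (+5.190) / 7 = +0.741 V.
E° values themselves are not directly additive — weighting by electron count is essential.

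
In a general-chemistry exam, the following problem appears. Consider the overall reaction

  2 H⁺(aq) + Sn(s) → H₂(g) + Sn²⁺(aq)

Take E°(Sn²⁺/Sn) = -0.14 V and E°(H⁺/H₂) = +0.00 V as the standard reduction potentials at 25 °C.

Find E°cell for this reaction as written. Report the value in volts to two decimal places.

+0.14 V

The H⁺/H₂ couple has the higher reduction potential, so it is the cathode; Sn²⁺/Sn is oxidised at the anode.
E°cell = E°(cathode) − E°(anode) = (+0.00) − (-0.14) = +0.14 V.
Since E°cell > 0, the reaction is spontaneous under standard conditions.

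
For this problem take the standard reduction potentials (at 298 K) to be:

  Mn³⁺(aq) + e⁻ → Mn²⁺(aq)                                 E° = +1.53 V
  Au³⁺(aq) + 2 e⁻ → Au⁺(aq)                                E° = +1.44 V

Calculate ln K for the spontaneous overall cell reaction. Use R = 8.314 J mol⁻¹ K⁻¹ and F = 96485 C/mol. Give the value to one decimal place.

Cathode: Mn³⁺/Mn²⁺; anode: Au³⁺/Au⁺. E°cell = (+1.53) − (+1.44) = +0.09 V, with n = 2.
ΔG° = −nFE° = −RT ln K, so ln K = nFE°/(RT) = (2)(96485)(+0.09) / ((8.314)(298)) = 7.010.

7.0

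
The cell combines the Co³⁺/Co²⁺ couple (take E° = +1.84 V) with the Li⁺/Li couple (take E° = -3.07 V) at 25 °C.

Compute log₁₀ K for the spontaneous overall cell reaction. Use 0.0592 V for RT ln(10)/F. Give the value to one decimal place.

Cathode: Co³⁺/Co²⁺; anode: Li⁺/Li. E°cell = +4.91 V, n = 1.
log K = nE°cell / 0.0592 = (1)(+4.91) / 0.0592 = 82.9.

82.9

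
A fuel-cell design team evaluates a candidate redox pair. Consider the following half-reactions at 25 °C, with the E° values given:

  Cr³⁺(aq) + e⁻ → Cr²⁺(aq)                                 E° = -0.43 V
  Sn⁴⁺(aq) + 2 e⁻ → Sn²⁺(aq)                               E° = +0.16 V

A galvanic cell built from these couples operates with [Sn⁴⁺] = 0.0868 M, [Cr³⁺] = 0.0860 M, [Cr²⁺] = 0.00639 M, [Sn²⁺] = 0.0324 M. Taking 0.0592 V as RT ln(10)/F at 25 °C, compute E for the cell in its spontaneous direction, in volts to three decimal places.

Sn⁴⁺/Sn²⁺ is the cathode (higher E°), Cr³⁺/Cr²⁺ the anode: E°cell = +0.16 − (-0.43) = +0.59 V, n = 2.
Overall: Sn⁴⁺(aq) + 2 Cr²⁺(aq) → Sn²⁺(aq) + 2 Cr³⁺(aq)
Q = [Sn²⁺]·[Cr³⁺]^2 / ([Sn⁴⁺]·[Cr²⁺]^2); log Q = 1.830.
E = E° − (0.0592/n) log Q = +0.59 − (0.0592/2)(1.830) = +0.536 V.

+0.536 V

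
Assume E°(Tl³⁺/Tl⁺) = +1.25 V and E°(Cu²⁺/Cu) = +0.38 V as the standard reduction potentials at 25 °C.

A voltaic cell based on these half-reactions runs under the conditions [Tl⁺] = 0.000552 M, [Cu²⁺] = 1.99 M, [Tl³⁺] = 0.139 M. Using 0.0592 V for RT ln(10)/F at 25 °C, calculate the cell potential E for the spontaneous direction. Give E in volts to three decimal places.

+0.932 V

Tl³⁺/Tl⁺ is the cathode (higher E°), Cu²⁺/Cu the anode: E°cell = +1.25 − (+0.38) = +0.87 V, n = 2.
Overall: Tl³⁺(aq) + Cu(s) → Tl⁺(aq) + Cu²⁺(aq)
Q = [Tl⁺]·[Cu²⁺] / ([Tl³⁺]); log Q = -2.102.
E = E° − (0.0592/n) log Q = +0.87 − (0.0592/2)(-2.102) = +0.932 V.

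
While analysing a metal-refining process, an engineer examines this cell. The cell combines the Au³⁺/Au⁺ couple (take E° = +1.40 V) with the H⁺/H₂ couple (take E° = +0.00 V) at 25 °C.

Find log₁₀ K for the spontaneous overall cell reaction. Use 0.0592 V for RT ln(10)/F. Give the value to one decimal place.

47.3

Cathode: Au³⁺/Au⁺; anode: H⁺/H₂. E°cell = +1.40 V, n = 2.
log K = nE°cell / 0.0592 = (2)(+1.40) / 0.0592 = 47.3.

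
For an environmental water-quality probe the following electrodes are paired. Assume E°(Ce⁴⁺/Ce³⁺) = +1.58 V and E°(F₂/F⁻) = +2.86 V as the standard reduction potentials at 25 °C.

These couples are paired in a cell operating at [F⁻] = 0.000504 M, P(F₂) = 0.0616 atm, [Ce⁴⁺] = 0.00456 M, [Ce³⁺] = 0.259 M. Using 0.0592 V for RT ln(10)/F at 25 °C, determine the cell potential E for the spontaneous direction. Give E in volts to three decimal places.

F₂/F⁻ is the cathode (higher E°), Ce⁴⁺/Ce³⁺ the anode: E°cell = +2.86 − (+1.58) = +1.28 V, n = 2.
Overall: F₂(g) + 2 Ce³⁺(aq) → 2 F⁻(aq) + 2 Ce⁴⁺(aq)
Q = [F⁻]^2·[Ce⁴⁺]^2 / (P(F₂)·[Ce³⁺]^2); log Q = -8.893.
E = E° − (0.0592/n) log Q = +1.28 − (0.0592/2)(-8.893) = +1.543 V.

+1.543 V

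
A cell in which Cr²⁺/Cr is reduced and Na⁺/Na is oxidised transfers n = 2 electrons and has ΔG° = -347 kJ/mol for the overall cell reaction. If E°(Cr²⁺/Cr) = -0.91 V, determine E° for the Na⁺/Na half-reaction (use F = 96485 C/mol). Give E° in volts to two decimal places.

-2.71 V

E°cell = −ΔG°/(nF) = −(-347×10³)/((2)(96485)) = +1.798 V.
Since Cr²⁺/Cr is the cathode and Na⁺/Na the anode, E°cell = E°(Cr²⁺/Cr) − E°(Na⁺/Na).
So E°(Na⁺/Na) = E°(Cr²⁺/Cr) − E°cell = (-0.91) − (+1.798) = -2.71 V.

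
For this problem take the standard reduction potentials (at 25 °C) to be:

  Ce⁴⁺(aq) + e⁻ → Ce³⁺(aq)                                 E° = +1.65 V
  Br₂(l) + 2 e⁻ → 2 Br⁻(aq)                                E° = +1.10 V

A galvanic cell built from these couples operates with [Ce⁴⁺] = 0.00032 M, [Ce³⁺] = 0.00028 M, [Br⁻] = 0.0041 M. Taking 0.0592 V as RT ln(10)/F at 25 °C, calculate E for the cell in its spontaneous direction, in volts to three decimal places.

Ce⁴⁺/Ce³⁺ is the cathode (higher E°), Br₂/Br⁻ the anode: E°cell = +1.65 − (+1.10) = +0.55 V, n = 2.
Overall: 2 Ce⁴⁺(aq) + 2 Br⁻(aq) → 2 Ce³⁺(aq) + Br₂(l)
Q = [Ce³⁺]^2 / ([Ce⁴⁺]^2·[Br⁻]^2); log Q = 4.658.
E = E° − (0.0592/n) log Q = +0.55 − (0.0592/2)(4.658) = +0.412 V.

+0.412 V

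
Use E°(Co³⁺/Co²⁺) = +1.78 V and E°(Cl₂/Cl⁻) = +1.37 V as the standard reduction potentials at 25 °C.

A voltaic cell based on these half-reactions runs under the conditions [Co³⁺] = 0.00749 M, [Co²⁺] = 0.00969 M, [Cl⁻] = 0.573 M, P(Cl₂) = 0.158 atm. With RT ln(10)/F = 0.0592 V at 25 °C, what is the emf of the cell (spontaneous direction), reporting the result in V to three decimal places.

+0.413 V

Co³⁺/Co²⁺ is the cathode (higher E°), Cl₂/Cl⁻ the anode: E°cell = +1.78 − (+1.37) = +0.41 V, n = 2.
Overall: 2 Co³⁺(aq) + 2 Cl⁻(aq) → 2 Co²⁺(aq) + Cl₂(g)
Q = [Co²⁺]^2·P(Cl₂) / ([Co³⁺]^2·[Cl⁻]^2); log Q = -0.094.
E = E° − (0.0592/n) log Q = +0.41 − (0.0592/2)(-0.094) = +0.413 V.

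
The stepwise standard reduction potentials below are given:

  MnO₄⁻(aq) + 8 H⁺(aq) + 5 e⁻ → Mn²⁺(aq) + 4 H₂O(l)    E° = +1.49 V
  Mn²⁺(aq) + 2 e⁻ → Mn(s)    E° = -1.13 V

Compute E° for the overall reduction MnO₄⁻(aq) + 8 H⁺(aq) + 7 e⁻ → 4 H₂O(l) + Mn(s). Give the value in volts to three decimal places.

Since ΔG° = −nFE° is additive over sequential reductions, n₃E°₃ = n₁E°₁ + n₂E°₂.
E°₃ = (5×+1.49 + 2×-1.13) / 7 = (+5.190) / 7 = +0.741 V.

+0.741 V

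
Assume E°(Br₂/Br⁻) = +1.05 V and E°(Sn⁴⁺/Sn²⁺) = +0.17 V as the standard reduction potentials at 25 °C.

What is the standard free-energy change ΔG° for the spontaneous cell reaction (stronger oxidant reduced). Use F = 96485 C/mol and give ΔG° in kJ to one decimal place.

Br₂/Br⁻ (E° = +1.05 V) is the cathode; Sn⁴⁺/Sn²⁺ (E° = +0.17 V) is the anode, so E°cell = +0.88 V.
Balancing electrons gives n = 2 (lcm of 2 and 2).
ΔG° = −nFE° = −(2)(96485)(+0.88) = -169,814 J = -169.8 kJ.

-169.8 kJ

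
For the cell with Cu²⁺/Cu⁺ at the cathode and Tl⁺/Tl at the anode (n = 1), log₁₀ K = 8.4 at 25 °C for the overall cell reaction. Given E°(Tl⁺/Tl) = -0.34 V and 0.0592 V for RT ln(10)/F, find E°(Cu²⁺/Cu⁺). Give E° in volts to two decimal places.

+0.16 V

E°cell = (0.0592/n)·log K = (0.0592/1)(8.4) = +0.497 V.
Since Cu²⁺/Cu⁺ is the cathode and Tl⁺/Tl the anode, E°cell = E°(Cu²⁺/Cu⁺) − E°(Tl⁺/Tl).
So E°(Cu²⁺/Cu⁺) = E°cell + E°(Tl⁺/Tl) = +0.497 + (-0.34) = +0.16 V.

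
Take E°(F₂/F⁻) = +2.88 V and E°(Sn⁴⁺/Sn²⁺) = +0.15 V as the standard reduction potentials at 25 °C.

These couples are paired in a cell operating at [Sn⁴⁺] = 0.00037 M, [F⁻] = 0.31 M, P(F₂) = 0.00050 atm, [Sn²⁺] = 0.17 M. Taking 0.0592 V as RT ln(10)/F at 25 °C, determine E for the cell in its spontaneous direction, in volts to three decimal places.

F₂/F⁻ is the cathode (higher E°), Sn⁴⁺/Sn²⁺ the anode: E°cell = +2.88 − (+0.15) = +2.73 V, n = 2.
Overall: F₂(g) + Sn²⁺(aq) → 2 F⁻(aq) + Sn⁴⁺(aq)
Q = [F⁻]^2·[Sn⁴⁺] / (P(F₂)·[Sn²⁺]); log Q = -0.378.
E = E° − (0.0592/n) log Q = +2.73 − (0.0592/2)(-0.378) = +2.741 V.

+2.741 V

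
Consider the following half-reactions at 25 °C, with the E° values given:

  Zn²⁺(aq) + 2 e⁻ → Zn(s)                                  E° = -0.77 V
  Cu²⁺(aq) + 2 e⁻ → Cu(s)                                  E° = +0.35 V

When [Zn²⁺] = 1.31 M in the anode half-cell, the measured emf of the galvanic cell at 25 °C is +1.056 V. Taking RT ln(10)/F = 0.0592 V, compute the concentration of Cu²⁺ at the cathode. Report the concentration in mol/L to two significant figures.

0.0090 M

Cu²⁺/Cu is the cathode, Zn²⁺/Zn the anode: E°cell = +1.12 V, n = 2.
Overall reaction: Cu²⁺(aq) + Zn(s) → Cu(s) + Zn²⁺(aq); Q = [Zn²⁺]^1/[Cu²⁺]^1.
From E = E° − (0.0592/n) log Q: log Q = (E° − E)·n/0.0592 = (+1.12 − (+1.056))·2/0.0592 = 2.1622.
So 1·log[Cu²⁺] = 1·log(1.31) − log Q = 0.1173 − (2.1622) = -2.0449; [Cu²⁺] = 10^(-2.0449) ≈ 0.0090 M.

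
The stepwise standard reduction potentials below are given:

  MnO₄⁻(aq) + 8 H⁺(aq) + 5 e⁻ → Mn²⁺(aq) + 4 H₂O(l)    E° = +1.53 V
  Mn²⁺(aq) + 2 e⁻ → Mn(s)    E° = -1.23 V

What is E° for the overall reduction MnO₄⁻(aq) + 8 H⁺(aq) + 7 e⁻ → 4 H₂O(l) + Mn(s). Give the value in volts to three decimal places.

Standard free energies of sequential steps add: ΔG°₃ = ΔG°₁ + ΔG°₂, so n₃E°₃ = n₁E°₁ + n₂E°₂.
E°₃ = (5×+1.53 + 2×-1.23) / 7 = (+5.190) / 7 = +0.741 V.

+0.741 V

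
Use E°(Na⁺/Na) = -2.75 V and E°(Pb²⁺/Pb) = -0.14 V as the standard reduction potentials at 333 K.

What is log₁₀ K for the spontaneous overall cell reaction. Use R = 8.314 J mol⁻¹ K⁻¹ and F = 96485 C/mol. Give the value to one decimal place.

Cathode: Pb²⁺/Pb; anode: Na⁺/Na. E°cell = (-0.14) − (-2.75) = +2.61 V, with n = 2.
ΔG° = −nFE° = −RT ln K, so ln K = nFE°/(RT) = (2)(96485)(+2.61) / ((8.314)(333)) = 181.918.
log₁₀ K = 181.918 / ln 10 = 79.0.

79.0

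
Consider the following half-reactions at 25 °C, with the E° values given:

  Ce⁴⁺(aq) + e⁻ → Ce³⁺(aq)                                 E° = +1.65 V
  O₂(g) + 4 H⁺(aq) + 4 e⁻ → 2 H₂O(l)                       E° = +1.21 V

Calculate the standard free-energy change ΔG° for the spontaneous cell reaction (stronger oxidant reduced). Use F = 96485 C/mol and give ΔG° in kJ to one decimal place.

-169.8 kJ

Ce⁴⁺/Ce³⁺ (E° = +1.65 V) is the cathode; O₂/H₂O (E° = +1.21 V) is the anode, so E°cell = +0.44 V.
Balancing electrons gives n = 4 (lcm of 1 and 4).
ΔG° = −nFE° = −(4)(96485)(+0.44) = -169,814 J = -169.8 kJ.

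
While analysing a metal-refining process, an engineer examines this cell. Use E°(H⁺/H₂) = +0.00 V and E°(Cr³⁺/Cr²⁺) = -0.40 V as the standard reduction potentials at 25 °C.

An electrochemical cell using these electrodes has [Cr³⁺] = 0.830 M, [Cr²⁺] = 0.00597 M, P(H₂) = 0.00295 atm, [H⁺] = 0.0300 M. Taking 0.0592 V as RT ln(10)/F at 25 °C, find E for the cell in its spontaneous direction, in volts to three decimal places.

H⁺/H₂ is the cathode (higher E°), Cr³⁺/Cr²⁺ the anode: E°cell = +0.00 − (-0.40) = +0.40 V, n = 2.
Overall: 2 H⁺(aq) + 2 Cr²⁺(aq) → H₂(g) + 2 Cr³⁺(aq)
Q = P(H₂)·[Cr³⁺]^2 / ([H⁺]^2·[Cr²⁺]^2); log Q = 4.802.
E = E° − (0.0592/n) log Q = +0.40 − (0.0592/2)(4.802) = +0.258 V.

+0.258 V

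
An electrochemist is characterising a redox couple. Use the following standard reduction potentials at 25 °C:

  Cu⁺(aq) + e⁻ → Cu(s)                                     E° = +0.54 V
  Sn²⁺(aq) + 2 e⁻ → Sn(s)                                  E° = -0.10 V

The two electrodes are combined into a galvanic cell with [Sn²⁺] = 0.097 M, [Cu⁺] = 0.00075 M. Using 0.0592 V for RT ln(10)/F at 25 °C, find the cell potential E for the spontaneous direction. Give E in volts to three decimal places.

Cu⁺/Cu is the cathode (higher E°), Sn²⁺/Sn the anode: E°cell = +0.54 − (-0.10) = +0.64 V, n = 2.
Overall: 2 Cu⁺(aq) + Sn(s) → 2 Cu(s) + Sn²⁺(aq)
Q = [Sn²⁺] / ([Cu⁺]^2); log Q = 5.237.
E = E° − (0.0592/n) log Q = +0.64 − (0.0592/2)(5.237) = +0.485 V.

+0.485 V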